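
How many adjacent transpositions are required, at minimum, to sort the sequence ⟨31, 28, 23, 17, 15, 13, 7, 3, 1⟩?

The minimum number of adjacent swaps to sort an array equals its inversion count, since every such swap removes exactly one inversion.
Count inversions — for each element, later elements that are smaller:
31: 28, 23, 17, 15, 13, 7, 3, 1 → 8
28: 23, 17, 15, 13, 7, 3, 1 → 7
23: 17, 15, 13, 7, 3, 1 → 6
17: 15, 13, 7, 3, 1 → 5
15: 13, 7, 3, 1 → 4
13: 7, 3, 1 → 3
7: 3, 1 → 2
3: 1 → 1
1: none → 0
Total inversions: 8 + 7 + 6 + 5 + 4 + 3 + 2 + 1 + 0 = 36

Swaps: 36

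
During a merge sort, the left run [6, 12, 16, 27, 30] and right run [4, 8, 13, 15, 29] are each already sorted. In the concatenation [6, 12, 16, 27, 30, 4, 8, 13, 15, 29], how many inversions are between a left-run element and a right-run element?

For each element r of the right run, count left-run elements greater than r:
r = 4: 6, 12, 16, 27, 30 → 5
r = 8: 12, 16, 27, 30 → 4
r = 13: 16, 27, 30 → 3
r = 15: 16, 27, 30 → 3
r = 29: 30 → 1
Cross-inversions: 5 + 4 + 3 + 3 + 1 = 16

16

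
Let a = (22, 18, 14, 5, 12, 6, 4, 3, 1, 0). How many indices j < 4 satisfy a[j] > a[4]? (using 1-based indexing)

The element at index 4 is 5.
Elements before it: 22, 18, 14
Those larger than 5: 22, 18, 14

3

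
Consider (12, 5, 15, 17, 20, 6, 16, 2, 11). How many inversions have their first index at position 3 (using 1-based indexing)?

The element at index 3 is 15.
Elements after it: 17, 20, 6, 16, 2, 11
Those smaller than 15: 6, 2, 11

3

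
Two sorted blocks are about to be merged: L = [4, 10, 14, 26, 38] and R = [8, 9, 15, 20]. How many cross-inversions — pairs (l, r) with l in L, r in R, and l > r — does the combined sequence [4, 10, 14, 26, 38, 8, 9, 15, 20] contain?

12 cross-inversions

Count, for every r in R, how many entries of L exceed r:
r = 8: 10, 14, 26, 38 → 4
r = 9: 10, 14, 26, 38 → 4
r = 15: 26, 38 → 2
r = 20: 26, 38 → 2
Cross-inversions: 4 + 4 + 2 + 2 = 12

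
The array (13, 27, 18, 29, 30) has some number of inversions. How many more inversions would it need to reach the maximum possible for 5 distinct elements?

9 inversions short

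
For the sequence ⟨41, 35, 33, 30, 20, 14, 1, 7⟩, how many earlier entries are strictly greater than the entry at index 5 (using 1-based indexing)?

4 such elements

The element at index 5 is 20.
Elements before it: 41, 35, 33, 30
Those larger than 20: 41, 35, 33, 30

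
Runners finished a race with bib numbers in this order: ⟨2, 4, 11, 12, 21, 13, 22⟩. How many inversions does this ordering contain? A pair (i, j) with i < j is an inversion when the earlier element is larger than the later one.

1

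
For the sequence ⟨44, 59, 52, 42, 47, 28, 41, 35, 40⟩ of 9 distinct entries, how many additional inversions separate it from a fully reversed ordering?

8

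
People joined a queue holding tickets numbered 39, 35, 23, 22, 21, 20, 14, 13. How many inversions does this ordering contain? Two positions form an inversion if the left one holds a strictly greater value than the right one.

28

Element-by-element contributions:
39 → 35, 23, 22, 21, 20, 14, 13 → 7
35 → 23, 22, 21, 20, 14, 13 → 6
23 → 22, 21, 20, 14, 13 → 5
22 → 21, 20, 14, 13 → 4
21 → 20, 14, 13 → 3
20 → 14, 13 → 2
14 → 13 → 1
13 → none → 0
Sum: 7 + 6 + 5 + 4 + 3 + 2 + 1 + 0 = 28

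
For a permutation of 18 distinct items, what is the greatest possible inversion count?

153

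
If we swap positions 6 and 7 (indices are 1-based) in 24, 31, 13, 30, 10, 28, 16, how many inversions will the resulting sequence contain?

12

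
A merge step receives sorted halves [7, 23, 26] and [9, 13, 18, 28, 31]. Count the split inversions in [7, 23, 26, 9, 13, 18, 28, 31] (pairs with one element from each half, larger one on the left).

6 cross-inversions

For each element r of the right run, count left-run elements greater than r:
r = 9: 23, 26 → 2
r = 13: 23, 26 → 2
r = 18: 23, 26 → 2
r = 28: none → 0
r = 31: none → 0
Cross-inversions: 2 + 2 + 2 + 0 + 0 = 6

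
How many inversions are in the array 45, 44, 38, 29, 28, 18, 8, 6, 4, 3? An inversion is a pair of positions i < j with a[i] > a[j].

45

Count, for each position, how many later elements it exceeds:
45 → 44, 38, 29, 28, 18, 8, 6, 4, 3 → 9
44 → 38, 29, 28, 18, 8, 6, 4, 3 → 8
38 → 29, 28, 18, 8, 6, 4, 3 → 7
29 → 28, 18, 8, 6, 4, 3 → 6
28 → 18, 8, 6, 4, 3 → 5
18 → 8, 6, 4, 3 → 4
8 → 6, 4, 3 → 3
6 → 4, 3 → 2
4 → 3 → 1
3 → none → 0
Sum: 9 + 8 + 7 + 6 + 5 + 4 + 3 + 2 + 1 + 0 = 45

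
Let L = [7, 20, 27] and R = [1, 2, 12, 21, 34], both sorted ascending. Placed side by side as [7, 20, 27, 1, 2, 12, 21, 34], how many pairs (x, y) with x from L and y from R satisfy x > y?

9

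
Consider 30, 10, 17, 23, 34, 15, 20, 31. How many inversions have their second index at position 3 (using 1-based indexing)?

The element at index 3 is 17.
Elements before it: 30, 10
Those larger than 17: 30

1 such element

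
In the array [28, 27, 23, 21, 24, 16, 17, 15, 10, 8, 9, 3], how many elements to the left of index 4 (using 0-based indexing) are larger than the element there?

2 such elements

The element at index 4 is 24.
Elements before it: 28, 27, 23, 21
Those larger than 24: 28, 27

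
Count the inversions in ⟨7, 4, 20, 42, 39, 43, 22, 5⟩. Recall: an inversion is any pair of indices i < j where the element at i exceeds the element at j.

For each element, count later entries that are smaller:
7: 2
4: 0
20: 1
42: 3
39: 2
43: 2
22: 1
5: 0
Sum: 2 + 0 + 1 + 3 + 2 + 2 + 1 + 0 = 11

11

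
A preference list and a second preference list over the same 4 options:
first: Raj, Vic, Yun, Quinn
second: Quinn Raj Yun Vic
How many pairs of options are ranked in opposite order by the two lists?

Assign each item its position (1..4) in the first ordering, then rewrite the second ordering as that position sequence:
positions: Raj→1, Vic→2, Yun→3, Quinn→4
second ordering as positions: [4, 1, 3, 2]
Discordant pairs = inversions in this position sequence.
4: 1, 3, 2 → 3
1: 0
3: 2 → 1
2: 0
Total: 3 + 0 + 1 + 0 = 4

Pairs: 4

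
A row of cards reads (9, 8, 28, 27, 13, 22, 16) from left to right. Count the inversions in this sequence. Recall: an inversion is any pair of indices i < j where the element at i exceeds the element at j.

Inversion pairs (indices are 0-based):
(0,1): 9 > 8
(2,3): 28 > 27
(2,4): 28 > 13
(2,5): 28 > 22
(2,6): 28 > 16
(3,4): 27 > 13
(3,5): 27 > 22
(3,6): 27 > 16
(5,6): 22 > 16
That's 9 pairs.

9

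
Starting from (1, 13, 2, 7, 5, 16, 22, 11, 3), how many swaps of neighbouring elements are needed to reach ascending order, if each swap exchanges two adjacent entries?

Each adjacent swap fixes exactly one inversion, so the minimum swap count equals the number of inversions.
Count inversions — for each element, later elements that are smaller:
1: none → 0
13: 2, 7, 5, 11, 3 → 5
2: none → 0
7: 5, 3 → 2
5: 3 → 1
16: 11, 3 → 2
22: 11, 3 → 2
11: 3 → 1
3: none → 0
Total inversions: 0 + 5 + 0 + 2 + 1 + 2 + 2 + 1 + 0 = 13

13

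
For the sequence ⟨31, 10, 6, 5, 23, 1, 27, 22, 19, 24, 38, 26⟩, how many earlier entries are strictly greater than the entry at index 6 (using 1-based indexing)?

5 such elements

The element at index 6 is 1.
Elements before it: 31, 10, 6, 5, 23
Those larger than 1: 31, 10, 6, 5, 23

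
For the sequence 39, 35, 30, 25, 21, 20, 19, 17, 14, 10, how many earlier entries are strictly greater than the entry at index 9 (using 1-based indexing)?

8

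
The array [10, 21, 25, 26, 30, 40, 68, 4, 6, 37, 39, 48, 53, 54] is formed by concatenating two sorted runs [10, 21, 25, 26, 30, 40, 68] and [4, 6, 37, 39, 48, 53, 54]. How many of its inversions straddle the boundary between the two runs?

Count, for every r in R, how many entries of L exceed r:
r = 4: 10, 21, 25, 26, 30, 40, 68 → 7
r = 6: 10, 21, 25, 26, 30, 40, 68 → 7
r = 37: 40, 68 → 2
r = 39: 40, 68 → 2
r = 48: 68 → 1
r = 53: 68 → 1
r = 54: 68 → 1
Cross-inversions: 7 + 7 + 2 + 2 + 1 + 1 + 1 = 21

21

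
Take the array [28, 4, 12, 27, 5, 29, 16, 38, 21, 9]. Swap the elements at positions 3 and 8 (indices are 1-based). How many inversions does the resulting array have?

Positions 3 and 8 hold 12 and 38; after swapping, the array is [28, 4, 38, 27, 5, 29, 16, 12, 21, 9].
Sweep left to right; for each value list the smaller values that follow it:
28 → 4, 27, 5, 16, 12, 21, 9 → 7
4 → none → 0
38 → 27, 5, 29, 16, 12, 21, 9 → 7
27 → 5, 16, 12, 21, 9 → 5
5 → none → 0
29 → 16, 12, 21, 9 → 4
16 → 12, 9 → 2
12 → 9 → 1
21 → 9 → 1
9 → none → 0
Sum: 7 + 0 + 7 + 5 + 0 + 4 + 2 + 1 + 1 + 0 = 27

27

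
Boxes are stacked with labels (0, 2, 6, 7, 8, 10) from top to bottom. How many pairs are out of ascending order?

Listing every pair i<j with a[i]>a[j] (using 0-based positions):
(none)
That's 0 pairs.

0 inversions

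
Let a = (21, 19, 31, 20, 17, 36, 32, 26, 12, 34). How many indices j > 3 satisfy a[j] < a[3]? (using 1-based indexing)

4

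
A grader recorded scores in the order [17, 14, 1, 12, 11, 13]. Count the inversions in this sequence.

10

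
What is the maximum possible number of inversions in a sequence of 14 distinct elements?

91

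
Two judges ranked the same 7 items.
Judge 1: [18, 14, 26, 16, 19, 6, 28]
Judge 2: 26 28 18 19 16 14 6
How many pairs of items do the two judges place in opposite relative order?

Assign each item its position (1..7) in the first ordering, then rewrite the second ordering as that position sequence:
positions: 18→1, 14→2, 26→3, 16→4, 19→5, 6→6, 28→7
second ordering as positions: [3, 7, 1, 5, 4, 2, 6]
Discordant pairs = inversions in this position sequence.
3: 1, 2 → 2
7: 1, 5, 4, 2, 6 → 5
1: 0
5: 4, 2 → 2
4: 2 → 1
2: 0
6: 0
Total: 2 + 5 + 0 + 2 + 1 + 0 + 0 = 10

There are 10 discordant pairs.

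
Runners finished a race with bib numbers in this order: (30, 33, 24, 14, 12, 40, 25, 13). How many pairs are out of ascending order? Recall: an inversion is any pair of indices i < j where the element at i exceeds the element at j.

18

Sweep left to right; for each value list the smaller values that follow it:
30 → 24, 14, 12, 25, 13 → 5
33 → 24, 14, 12, 25, 13 → 5
24 → 14, 12, 13 → 3
14 → 12, 13 → 2
12 → none → 0
40 → 25, 13 → 2
25 → 13 → 1
13 → none → 0
Sum: 5 + 5 + 3 + 2 + 0 + 2 + 1 + 0 = 18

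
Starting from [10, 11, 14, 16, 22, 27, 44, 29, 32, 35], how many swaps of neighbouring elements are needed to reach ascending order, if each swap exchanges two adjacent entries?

3

Each adjacent swap fixes exactly one inversion, so the minimum swap count equals the number of inversions.
Count inversions — for each element, later elements that are smaller:
10: none → 0
11: none → 0
14: none → 0
16: none → 0
22: none → 0
27: none → 0
44: 29, 32, 35 → 3
29: none → 0
32: none → 0
35: none → 0
Total inversions: 0 + 0 + 0 + 0 + 0 + 0 + 3 + 0 + 0 + 0 = 3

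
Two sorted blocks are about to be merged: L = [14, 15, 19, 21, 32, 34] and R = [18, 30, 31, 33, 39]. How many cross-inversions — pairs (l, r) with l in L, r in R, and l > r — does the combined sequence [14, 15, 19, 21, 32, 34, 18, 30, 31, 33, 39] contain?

9

Count, for every r in R, how many entries of L exceed r:
r = 18: 19, 21, 32, 34 → 4
r = 30: 32, 34 → 2
r = 31: 32, 34 → 2
r = 33: 34 → 1
r = 39: none → 0
Cross-inversions: 4 + 2 + 2 + 1 + 0 = 9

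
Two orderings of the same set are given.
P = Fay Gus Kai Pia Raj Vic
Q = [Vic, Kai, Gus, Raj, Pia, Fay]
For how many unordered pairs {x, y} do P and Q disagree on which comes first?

There are 11 disagreeing pairs.

Assign each item its position (1..6) in the first ordering, then rewrite the second ordering as that position sequence:
positions: Fay→1, Gus→2, Kai→3, Pia→4, Raj→5, Vic→6
second ordering as positions: [6, 3, 2, 5, 4, 1]
Discordant pairs = inversions in this position sequence.
6: 3, 2, 5, 4, 1 → 5
3: 2, 1 → 2
2: 1 → 1
5: 4, 1 → 2
4: 1 → 1
1: 0
Total: 5 + 2 + 1 + 2 + 1 + 0 = 11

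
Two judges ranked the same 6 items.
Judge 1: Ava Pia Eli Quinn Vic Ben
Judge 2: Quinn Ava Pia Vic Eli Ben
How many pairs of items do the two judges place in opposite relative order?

Assign each item its position (1..6) in the first ordering, then rewrite the second ordering as that position sequence:
positions: Ava→1, Pia→2, Eli→3, Quinn→4, Vic→5, Ben→6
second ordering as positions: [4, 1, 2, 5, 3, 6]
Discordant pairs = inversions in this position sequence.
4: 1, 2, 3 → 3
1: 0
2: 0
5: 3 → 1
3: 0
6: 0
Total: 3 + 0 + 0 + 1 + 0 + 0 = 4

4 discordant pairs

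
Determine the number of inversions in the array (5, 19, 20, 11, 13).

There are 4 inversions.

Inversion pairs (indices are 1-based):
(2,4): 19 > 11
(2,5): 19 > 13
(3,4): 20 > 11
(3,5): 20 > 13
That's 4 pairs.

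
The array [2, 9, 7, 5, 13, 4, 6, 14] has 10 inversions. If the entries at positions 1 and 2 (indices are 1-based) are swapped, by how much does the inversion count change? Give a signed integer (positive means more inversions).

Positions 1 and 2 hold 2 and 9; after swapping, the array is [9, 2, 7, 5, 13, 4, 6, 14].
Sweep left to right; for each value list the smaller values that follow it:
9 → 2, 7, 5, 4, 6 → 5
2 → none → 0
7 → 5, 4, 6 → 3
5 → 4 → 1
13 → 4, 6 → 2
4 → none → 0
6 → none → 0
14 → none → 0
Sum: 5 + 0 + 3 + 1 + 2 + 0 + 0 + 0 = 11
Change: 11 − 10 = +1

+1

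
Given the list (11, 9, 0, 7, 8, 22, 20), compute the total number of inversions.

Count, for each position, how many later elements it exceeds:
11: 4
9: 3
0: 0
7: 0
8: 0
22: 1
20: 0
Sum: 4 + 3 + 0 + 0 + 0 + 1 + 0 = 8

8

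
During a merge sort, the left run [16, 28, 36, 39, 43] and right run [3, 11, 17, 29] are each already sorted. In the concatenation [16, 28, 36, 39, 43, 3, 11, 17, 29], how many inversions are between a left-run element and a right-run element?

Count, for every r in R, how many entries of L exceed r:
r = 3: 16, 28, 36, 39, 43 → 5
r = 11: 16, 28, 36, 39, 43 → 5
r = 17: 28, 36, 39, 43 → 4
r = 29: 36, 39, 43 → 3
Cross-inversions: 5 + 5 + 4 + 3 = 17

17 split inversions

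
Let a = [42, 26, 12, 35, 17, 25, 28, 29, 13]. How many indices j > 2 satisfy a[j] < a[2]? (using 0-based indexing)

The element at index 2 is 12.
Elements after it: 35, 17, 25, 28, 29, 13
None of them are smaller than 12.

0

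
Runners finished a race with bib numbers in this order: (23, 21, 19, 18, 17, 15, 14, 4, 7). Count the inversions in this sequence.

Count, for each position, how many later elements it exceeds:
23 → 21, 19, 18, 17, 15, 14, 4, 7 → 8
21 → 19, 18, 17, 15, 14, 4, 7 → 7
19 → 18, 17, 15, 14, 4, 7 → 6
18 → 17, 15, 14, 4, 7 → 5
17 → 15, 14, 4, 7 → 4
15 → 14, 4, 7 → 3
14 → 4, 7 → 2
4 → none → 0
7 → none → 0
Sum: 8 + 7 + 6 + 5 + 4 + 3 + 2 + 0 + 0 = 35

Inversions: 35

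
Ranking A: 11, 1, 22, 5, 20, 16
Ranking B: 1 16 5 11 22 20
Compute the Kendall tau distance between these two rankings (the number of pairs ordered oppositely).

7 discordant pairs

Assign each item its position (1..6) in the first ordering, then rewrite the second ordering as that position sequence:
positions: 11→1, 1→2, 22→3, 5→4, 20→5, 16→6
second ordering as positions: [2, 6, 4, 1, 3, 5]
Discordant pairs = inversions in this position sequence.
2: 1 → 1
6: 4, 1, 3, 5 → 4
4: 1, 3 → 2
1: 0
3: 0
5: 0
Total: 1 + 4 + 2 + 0 + 0 + 0 = 7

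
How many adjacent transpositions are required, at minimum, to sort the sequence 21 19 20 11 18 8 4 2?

The minimum number of adjacent swaps to sort an array equals its inversion count, since every such swap removes exactly one inversion.
Count inversions — for each element, later elements that are smaller:
21: 19, 20, 11, 18, 8, 4, 2 → 7
19: 11, 18, 8, 4, 2 → 5
20: 11, 18, 8, 4, 2 → 5
11: 8, 4, 2 → 3
18: 8, 4, 2 → 3
8: 4, 2 → 2
4: 2 → 1
2: none → 0
Total inversions: 7 + 5 + 5 + 3 + 3 + 2 + 1 + 0 = 26

26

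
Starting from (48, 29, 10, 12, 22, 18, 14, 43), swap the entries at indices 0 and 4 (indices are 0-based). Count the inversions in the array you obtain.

12 inversions

Positions 0 and 4 hold 48 and 22; after swapping, the array is [22, 29, 10, 12, 48, 18, 14, 43].
For each element, count later entries that are smaller:
22: 4
29: 4
10: 0
12: 0
48: 3
18: 1
14: 0
43: 0
Sum: 4 + 4 + 0 + 0 + 3 + 1 + 0 + 0 = 12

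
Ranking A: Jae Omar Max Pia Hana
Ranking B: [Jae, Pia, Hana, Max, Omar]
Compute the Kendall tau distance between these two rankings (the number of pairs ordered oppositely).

Assign each item its position (1..5) in the first ordering, then rewrite the second ordering as that position sequence:
positions: Jae→1, Omar→2, Max→3, Pia→4, Hana→5
second ordering as positions: [1, 4, 5, 3, 2]
Discordant pairs = inversions in this position sequence.
1: 0
4: 3, 2 → 2
5: 3, 2 → 2
3: 2 → 1
2: 0
Total: 0 + 2 + 2 + 1 + 0 = 5

5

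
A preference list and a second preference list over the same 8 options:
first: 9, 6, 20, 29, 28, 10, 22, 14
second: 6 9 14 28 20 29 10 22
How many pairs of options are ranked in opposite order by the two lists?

8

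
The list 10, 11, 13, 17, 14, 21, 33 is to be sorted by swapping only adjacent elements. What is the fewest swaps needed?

Each adjacent swap fixes exactly one inversion, so the minimum swap count equals the number of inversions.
Count inversions — for each element, later elements that are smaller:
10: none → 0
11: none → 0
13: none → 0
17: 14 → 1
14: none → 0
21: none → 0
33: none → 0
Total inversions: 0 + 0 + 0 + 1 + 0 + 0 + 0 = 1

1 swap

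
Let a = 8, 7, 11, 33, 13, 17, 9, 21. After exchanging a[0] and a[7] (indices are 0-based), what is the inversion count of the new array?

There are 17 inversions.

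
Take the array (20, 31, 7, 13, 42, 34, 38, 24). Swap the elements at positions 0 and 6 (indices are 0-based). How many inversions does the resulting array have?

There are 15 inversions.

Positions 0 and 6 hold 20 and 38; after swapping, the array is [38, 31, 7, 13, 42, 34, 20, 24].
For each element, count later entries that are smaller:
38 → 31, 7, 13, 34, 20, 24 → 6
31 → 7, 13, 20, 24 → 4
7 → none → 0
13 → none → 0
42 → 34, 20, 24 → 3
34 → 20, 24 → 2
20 → none → 0
24 → none → 0
Sum: 6 + 4 + 0 + 0 + 3 + 2 + 0 + 0 = 15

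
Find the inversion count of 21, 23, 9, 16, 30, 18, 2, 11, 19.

Count, for each position, how many later elements it exceeds:
21: 6
23: 6
9: 1
16: 2
30: 4
18: 2
2: 0
11: 0
19: 0
Sum: 6 + 6 + 1 + 2 + 4 + 2 + 0 + 0 + 0 = 21

21 out-of-order pairs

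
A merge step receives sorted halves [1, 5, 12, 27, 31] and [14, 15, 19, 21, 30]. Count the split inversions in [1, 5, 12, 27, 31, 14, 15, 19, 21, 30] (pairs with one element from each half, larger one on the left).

9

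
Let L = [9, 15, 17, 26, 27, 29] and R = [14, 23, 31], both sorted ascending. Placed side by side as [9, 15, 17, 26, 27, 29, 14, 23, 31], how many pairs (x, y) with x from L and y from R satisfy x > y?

For each element r of the right run, count left-run elements greater than r:
r = 14: 15, 17, 26, 27, 29 → 5
r = 23: 26, 27, 29 → 3
r = 31: none → 0
Cross-inversions: 5 + 3 + 0 = 8

8 cross-inversions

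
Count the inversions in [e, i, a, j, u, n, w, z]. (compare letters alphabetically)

3

For each element, count later entries that are smaller:
e → a → 1
i → a → 1
a → none → 0
j → none → 0
u → n → 1
n → none → 0
w → none → 0
z → none → 0
Sum: 1 + 1 + 0 + 0 + 1 + 0 + 0 + 0 = 3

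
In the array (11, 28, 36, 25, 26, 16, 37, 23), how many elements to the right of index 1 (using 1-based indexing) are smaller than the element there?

0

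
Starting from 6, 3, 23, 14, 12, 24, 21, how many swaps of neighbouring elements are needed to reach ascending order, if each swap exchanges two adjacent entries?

The minimum number of adjacent swaps to sort an array equals its inversion count, since every such swap removes exactly one inversion.
Count inversions — for each element, later elements that are smaller:
6: 3 → 1
3: none → 0
23: 14, 12, 21 → 3
14: 12 → 1
12: none → 0
24: 21 → 1
21: none → 0
Total inversions: 1 + 0 + 3 + 1 + 0 + 1 + 0 = 6

There are 6 swaps.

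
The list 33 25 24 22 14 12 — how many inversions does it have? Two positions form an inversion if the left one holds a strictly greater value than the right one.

Sweep left to right; for each value list the smaller values that follow it:
33 → 25, 24, 22, 14, 12 → 5
25 → 24, 22, 14, 12 → 4
24 → 22, 14, 12 → 3
22 → 14, 12 → 2
14 → 12 → 1
12 → none → 0
Sum: 5 + 4 + 3 + 2 + 1 + 0 = 15

15 inversions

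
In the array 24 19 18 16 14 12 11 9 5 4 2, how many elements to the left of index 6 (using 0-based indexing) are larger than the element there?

The element at index 6 is 11.
Elements before it: 24, 19, 18, 16, 14, 12
Those larger than 11: 24, 19, 18, 16, 14, 12

6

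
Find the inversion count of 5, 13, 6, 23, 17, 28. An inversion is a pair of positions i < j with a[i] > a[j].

Inversions: 2

Count, for each position, how many later elements it exceeds:
5 → none → 0
13 → 6 → 1
6 → none → 0
23 → 17 → 1
17 → none → 0
28 → none → 0
Sum: 0 + 1 + 0 + 1 + 0 + 0 = 2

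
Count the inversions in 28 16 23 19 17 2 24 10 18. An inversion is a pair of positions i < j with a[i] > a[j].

23 out-of-order pairs

Element-by-element contributions:
28: 8
16: 2
23: 5
19: 4
17: 2
2: 0
24: 2
10: 0
18: 0
Sum: 8 + 2 + 5 + 4 + 2 + 0 + 2 + 0 + 0 = 23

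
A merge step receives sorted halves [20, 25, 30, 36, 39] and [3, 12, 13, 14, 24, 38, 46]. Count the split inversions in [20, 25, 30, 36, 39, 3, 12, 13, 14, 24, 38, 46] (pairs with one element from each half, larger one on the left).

For each element r of the right run, count left-run elements greater than r:
r = 3: 20, 25, 30, 36, 39 → 5
r = 12: 20, 25, 30, 36, 39 → 5
r = 13: 20, 25, 30, 36, 39 → 5
r = 14: 20, 25, 30, 36, 39 → 5
r = 24: 25, 30, 36, 39 → 4
r = 38: 39 → 1
r = 46: none → 0
Cross-inversions: 5 + 5 + 5 + 5 + 4 + 1 + 0 = 25

25 cross-inversions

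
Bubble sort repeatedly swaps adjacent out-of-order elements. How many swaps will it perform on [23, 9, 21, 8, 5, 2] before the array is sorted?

14 swaps

The minimum number of adjacent swaps to sort an array equals its inversion count, since every such swap removes exactly one inversion.
Count inversions — for each element, later elements that are smaller:
23: 9, 21, 8, 5, 2 → 5
9: 8, 5, 2 → 3
21: 8, 5, 2 → 3
8: 5, 2 → 2
5: 2 → 1
2: none → 0
Total inversions: 5 + 3 + 3 + 2 + 1 + 0 = 14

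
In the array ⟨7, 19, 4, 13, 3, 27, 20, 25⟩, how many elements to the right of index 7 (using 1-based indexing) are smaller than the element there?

0

The element at index 7 is 20.
Elements after it: 25
None of them are smaller than 20.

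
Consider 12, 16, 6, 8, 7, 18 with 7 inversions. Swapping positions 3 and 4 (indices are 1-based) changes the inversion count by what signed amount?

Positions 3 and 4 hold 6 and 8; after swapping, the array is [12, 16, 8, 6, 7, 18].
Count, for each position, how many later elements it exceeds:
12 → 8, 6, 7 → 3
16 → 8, 6, 7 → 3
8 → 6, 7 → 2
6 → none → 0
7 → none → 0
18 → none → 0
Sum: 3 + 3 + 2 + 0 + 0 + 0 = 8
Change: 8 − 7 = +1

+1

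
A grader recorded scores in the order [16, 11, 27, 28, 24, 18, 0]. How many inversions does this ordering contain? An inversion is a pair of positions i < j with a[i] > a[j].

Listing every pair i<j with a[i]>a[j] (using 0-based positions):
(0,1): 16 > 11
(0,6): 16 > 0
(1,6): 11 > 0
(2,4): 27 > 24
(2,5): 27 > 18
(2,6): 27 > 0
(3,4): 28 > 24
(3,5): 28 > 18
(3,6): 28 > 0
(4,5): 24 > 18
(4,6): 24 > 0
(5,6): 18 > 0
That's 12 pairs.

12 out-of-order pairs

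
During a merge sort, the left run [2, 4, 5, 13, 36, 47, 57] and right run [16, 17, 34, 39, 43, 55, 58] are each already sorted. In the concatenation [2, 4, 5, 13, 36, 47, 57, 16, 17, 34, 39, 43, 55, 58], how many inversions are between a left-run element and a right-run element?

14 cross-inversions

Count, for every r in R, how many entries of L exceed r:
r = 16: 36, 47, 57 → 3
r = 17: 36, 47, 57 → 3
r = 34: 36, 47, 57 → 3
r = 39: 47, 57 → 2
r = 43: 47, 57 → 2
r = 55: 57 → 1
r = 58: none → 0
Cross-inversions: 3 + 3 + 3 + 2 + 2 + 1 + 0 = 14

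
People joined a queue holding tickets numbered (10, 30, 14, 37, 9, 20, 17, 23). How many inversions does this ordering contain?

There are 12 out-of-order pairs.

Element-by-element contributions:
10 → 9 → 1
30 → 14, 9, 20, 17, 23 → 5
14 → 9 → 1
37 → 9, 20, 17, 23 → 4
9 → none → 0
20 → 17 → 1
17 → none → 0
23 → none → 0
Sum: 1 + 5 + 1 + 4 + 0 + 1 + 0 + 0 = 12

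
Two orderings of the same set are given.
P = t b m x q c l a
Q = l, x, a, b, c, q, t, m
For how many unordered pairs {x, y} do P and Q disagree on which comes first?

Assign each item its position (1..8) in the first ordering, then rewrite the second ordering as that position sequence:
positions: t→1, b→2, m→3, x→4, q→5, c→6, l→7, a→8
second ordering as positions: [7, 4, 8, 2, 6, 5, 1, 3]
Discordant pairs = inversions in this position sequence.
7: 4, 2, 6, 5, 1, 3 → 6
4: 2, 1, 3 → 3
8: 2, 6, 5, 1, 3 → 5
2: 1 → 1
6: 5, 1, 3 → 3
5: 1, 3 → 2
1: 0
3: 0
Total: 6 + 3 + 5 + 1 + 3 + 2 + 0 + 0 = 20

20 disagreeing pairs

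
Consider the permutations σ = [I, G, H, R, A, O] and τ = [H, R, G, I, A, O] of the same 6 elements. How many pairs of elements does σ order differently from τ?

Assign each item its position (1..6) in the first ordering, then rewrite the second ordering as that position sequence:
positions: I→1, G→2, H→3, R→4, A→5, O→6
second ordering as positions: [3, 4, 2, 1, 5, 6]
Discordant pairs = inversions in this position sequence.
3: 2, 1 → 2
4: 2, 1 → 2
2: 1 → 1
1: 0
5: 0
6: 0
Total: 2 + 2 + 1 + 0 + 0 + 0 = 5

5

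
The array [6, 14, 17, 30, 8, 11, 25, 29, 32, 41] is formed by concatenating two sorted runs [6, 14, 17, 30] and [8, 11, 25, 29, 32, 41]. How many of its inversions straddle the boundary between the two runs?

8

Take each right-half value and tally the left-half values above it:
r = 8: 14, 17, 30 → 3
r = 11: 14, 17, 30 → 3
r = 25: 30 → 1
r = 29: 30 → 1
r = 32: none → 0
r = 41: none → 0
Cross-inversions: 3 + 3 + 1 + 1 + 0 + 0 = 8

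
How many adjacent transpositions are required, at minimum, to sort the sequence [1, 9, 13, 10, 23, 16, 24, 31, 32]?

Minimum adjacent swaps = number of inversions (each swap of adjacent out-of-order elements removes one inversion and no swap can remove more).
Count inversions — for each element, later elements that are smaller:
1: none → 0
9: none → 0
13: 10 → 1
10: none → 0
23: 16 → 1
16: none → 0
24: none → 0
31: none → 0
32: none → 0
Total inversions: 0 + 0 + 1 + 0 + 1 + 0 + 0 + 0 + 0 = 2

2 adjacent swaps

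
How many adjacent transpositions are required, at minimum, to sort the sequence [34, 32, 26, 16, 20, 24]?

12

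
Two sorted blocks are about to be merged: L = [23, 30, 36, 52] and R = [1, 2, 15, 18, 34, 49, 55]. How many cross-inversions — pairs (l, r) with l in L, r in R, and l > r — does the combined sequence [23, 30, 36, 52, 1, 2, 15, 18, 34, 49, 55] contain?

For each element r of the right run, count left-run elements greater than r:
r = 1: 23, 30, 36, 52 → 4
r = 2: 23, 30, 36, 52 → 4
r = 15: 23, 30, 36, 52 → 4
r = 18: 23, 30, 36, 52 → 4
r = 34: 36, 52 → 2
r = 49: 52 → 1
r = 55: none → 0
Cross-inversions: 4 + 4 + 4 + 4 + 2 + 1 + 0 = 19

There are 19 split inversions.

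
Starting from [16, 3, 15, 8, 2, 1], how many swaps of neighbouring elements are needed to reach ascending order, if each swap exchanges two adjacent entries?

13 adjacent swaps

The minimum number of adjacent swaps to sort an array equals its inversion count, since every such swap removes exactly one inversion.
Count inversions — for each element, later elements that are smaller:
16: 3, 15, 8, 2, 1 → 5
3: 2, 1 → 2
15: 8, 2, 1 → 3
8: 2, 1 → 2
2: 1 → 1
1: none → 0
Total inversions: 5 + 2 + 3 + 2 + 1 + 0 = 13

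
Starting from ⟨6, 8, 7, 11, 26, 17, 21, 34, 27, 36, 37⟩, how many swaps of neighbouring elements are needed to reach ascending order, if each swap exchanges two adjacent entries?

4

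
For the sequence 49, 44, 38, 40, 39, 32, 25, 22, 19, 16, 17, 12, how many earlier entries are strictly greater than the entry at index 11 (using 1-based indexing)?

The element at index 11 is 17.
Elements before it: 49, 44, 38, 40, 39, 32, 25, 22, 19, 16
Those larger than 17: 49, 44, 38, 40, 39, 32, 25, 22, 19

9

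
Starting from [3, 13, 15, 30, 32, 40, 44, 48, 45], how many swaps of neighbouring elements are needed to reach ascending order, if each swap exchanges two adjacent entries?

The minimum number of adjacent swaps to sort an array equals its inversion count, since every such swap removes exactly one inversion.
Count inversions — for each element, later elements that are smaller:
3: none → 0
13: none → 0
15: none → 0
30: none → 0
32: none → 0
40: none → 0
44: none → 0
48: 45 → 1
45: none → 0
Total inversions: 0 + 0 + 0 + 0 + 0 + 0 + 0 + 1 + 0 = 1

1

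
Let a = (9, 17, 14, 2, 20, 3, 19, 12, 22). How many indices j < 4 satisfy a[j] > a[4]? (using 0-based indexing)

The element at index 4 is 20.
Elements before it: 9, 17, 14, 2
None of them are larger than 20.

0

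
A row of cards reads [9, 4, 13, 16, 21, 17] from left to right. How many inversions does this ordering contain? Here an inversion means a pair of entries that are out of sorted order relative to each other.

Out-of-order index pairs (1-indexed):
(1,2): 9 > 4
(5,6): 21 > 17
That's 2 pairs.

2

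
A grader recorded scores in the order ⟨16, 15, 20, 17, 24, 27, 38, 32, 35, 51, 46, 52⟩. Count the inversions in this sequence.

Out-of-order pairs: 5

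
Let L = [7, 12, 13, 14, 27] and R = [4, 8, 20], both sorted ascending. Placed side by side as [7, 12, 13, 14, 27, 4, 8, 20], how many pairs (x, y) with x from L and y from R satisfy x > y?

For each element r of the right run, count left-run elements greater than r:
r = 4: 7, 12, 13, 14, 27 → 5
r = 8: 12, 13, 14, 27 → 4
r = 20: 27 → 1
Cross-inversions: 5 + 4 + 1 = 10

There are 10 split inversions.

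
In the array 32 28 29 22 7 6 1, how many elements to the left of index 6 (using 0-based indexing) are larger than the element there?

The element at index 6 is 1.
Elements before it: 32, 28, 29, 22, 7, 6
Those larger than 1: 32, 28, 29, 22, 7, 6

6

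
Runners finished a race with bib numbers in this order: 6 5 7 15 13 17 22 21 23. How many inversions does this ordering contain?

Element-by-element contributions:
6 → 5 → 1
5 → none → 0
7 → none → 0
15 → 13 → 1
13 → none → 0
17 → none → 0
22 → 21 → 1
21 → none → 0
23 → none → 0
Sum: 1 + 0 + 0 + 1 + 0 + 0 + 1 + 0 + 0 = 3

3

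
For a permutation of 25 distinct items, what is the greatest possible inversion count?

The maximum occurs when the array is in strictly decreasing order: every one of the C(25, 2) pairs is inverted.
C(25, 2) = 25·24/2 = 300

300 inversions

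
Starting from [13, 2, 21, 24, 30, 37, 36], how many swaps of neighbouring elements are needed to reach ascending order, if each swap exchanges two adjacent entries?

Adjacent swaps: 2

Each adjacent swap fixes exactly one inversion, so the minimum swap count equals the number of inversions.
Count inversions — for each element, later elements that are smaller:
13: 2 → 1
2: none → 0
21: none → 0
24: none → 0
30: none → 0
37: 36 → 1
36: none → 0
Total inversions: 1 + 0 + 0 + 0 + 0 + 1 + 0 = 2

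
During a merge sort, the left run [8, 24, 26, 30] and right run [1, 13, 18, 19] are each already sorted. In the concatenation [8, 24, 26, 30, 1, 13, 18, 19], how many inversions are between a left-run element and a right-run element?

13 cross-inversions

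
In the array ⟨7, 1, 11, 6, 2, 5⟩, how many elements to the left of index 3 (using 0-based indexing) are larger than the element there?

The element at index 3 is 6.
Elements before it: 7, 1, 11
Those larger than 6: 7, 11

2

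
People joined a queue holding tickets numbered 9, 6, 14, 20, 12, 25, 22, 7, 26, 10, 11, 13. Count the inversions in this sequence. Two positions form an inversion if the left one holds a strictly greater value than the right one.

Sweep left to right; for each value list the smaller values that follow it:
9: 2
6: 0
14: 5
20: 5
12: 3
25: 5
22: 4
7: 0
26: 3
10: 0
11: 0
13: 0
Sum: 2 + 0 + 5 + 5 + 3 + 5 + 4 + 0 + 3 + 0 + 0 + 0 = 27

There are 27 inversions.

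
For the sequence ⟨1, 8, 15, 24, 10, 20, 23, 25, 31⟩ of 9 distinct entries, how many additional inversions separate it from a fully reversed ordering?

32

Maximum inversions for 9 distinct elements is C(9, 2) = 9·8/2 = 36.
Current inversions — for each element, count later smaller elements:
1: 0
8: 0
15: 1
24: 3
10: 0
20: 0
23: 0
25: 0
31: 0
Current total: 0 + 0 + 1 + 3 + 0 + 0 + 0 + 0 + 0 = 4
Shortfall: 36 − 4 = 32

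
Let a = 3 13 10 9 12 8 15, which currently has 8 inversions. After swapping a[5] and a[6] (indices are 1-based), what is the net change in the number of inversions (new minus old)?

Positions 5 and 6 hold 12 and 8; after swapping, the array is [3, 13, 10, 9, 8, 12, 15].
Sweep left to right; for each value list the smaller values that follow it:
3 → none → 0
13 → 10, 9, 8, 12 → 4
10 → 9, 8 → 2
9 → 8 → 1
8 → none → 0
12 → none → 0
15 → none → 0
Sum: 0 + 4 + 2 + 1 + 0 + 0 + 0 = 7
Change: 7 − 8 = -1

-1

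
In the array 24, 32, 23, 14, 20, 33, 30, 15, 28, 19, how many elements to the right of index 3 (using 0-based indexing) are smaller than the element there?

The element at index 3 is 14.
Elements after it: 20, 33, 30, 15, 28, 19
None of them are smaller than 14.

0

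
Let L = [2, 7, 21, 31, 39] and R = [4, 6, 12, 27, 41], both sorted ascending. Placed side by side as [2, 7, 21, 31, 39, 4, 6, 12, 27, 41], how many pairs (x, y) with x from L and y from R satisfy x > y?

13 split inversions

Take each right-half value and tally the left-half values above it:
r = 4: 7, 21, 31, 39 → 4
r = 6: 7, 21, 31, 39 → 4
r = 12: 21, 31, 39 → 3
r = 27: 31, 39 → 2
r = 41: none → 0
Cross-inversions: 4 + 4 + 3 + 2 + 0 = 13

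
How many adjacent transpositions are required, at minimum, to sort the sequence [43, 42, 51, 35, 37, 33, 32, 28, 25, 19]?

42 adjacent swaps

The minimum number of adjacent swaps to sort an array equals its inversion count, since every such swap removes exactly one inversion.
Count inversions — for each element, later elements that are smaller:
43: 42, 35, 37, 33, 32, 28, 25, 19 → 8
42: 35, 37, 33, 32, 28, 25, 19 → 7
51: 35, 37, 33, 32, 28, 25, 19 → 7
35: 33, 32, 28, 25, 19 → 5
37: 33, 32, 28, 25, 19 → 5
33: 32, 28, 25, 19 → 4
32: 28, 25, 19 → 3
28: 25, 19 → 2
25: 19 → 1
19: none → 0
Total inversions: 8 + 7 + 7 + 5 + 5 + 4 + 3 + 2 + 1 + 0 = 42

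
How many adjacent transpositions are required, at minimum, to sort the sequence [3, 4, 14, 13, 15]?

There is 1 swap.

Minimum adjacent swaps = number of inversions (each swap of adjacent out-of-order elements removes one inversion and no swap can remove more).
Count inversions — for each element, later elements that are smaller:
3: none → 0
4: none → 0
14: 13 → 1
13: none → 0
15: none → 0
Total inversions: 0 + 0 + 1 + 0 + 0 = 1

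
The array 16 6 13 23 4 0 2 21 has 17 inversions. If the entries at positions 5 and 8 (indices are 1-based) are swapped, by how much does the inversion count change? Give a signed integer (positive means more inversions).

+1

Positions 5 and 8 hold 4 and 21; after swapping, the array is [16, 6, 13, 23, 21, 0, 2, 4].
For each element, count later entries that are smaller:
16 → 6, 13, 0, 2, 4 → 5
6 → 0, 2, 4 → 3
13 → 0, 2, 4 → 3
23 → 21, 0, 2, 4 → 4
21 → 0, 2, 4 → 3
0 → none → 0
2 → none → 0
4 → none → 0
Sum: 5 + 3 + 3 + 4 + 3 + 0 + 0 + 0 = 18
Change: 18 − 17 = +1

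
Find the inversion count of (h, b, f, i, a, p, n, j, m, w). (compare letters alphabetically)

Sweep left to right; for each value list the smaller values that follow it:
h: 3
b: 1
f: 1
i: 1
a: 0
p: 3
n: 2
j: 0
m: 0
w: 0
Sum: 3 + 1 + 1 + 1 + 0 + 3 + 2 + 0 + 0 + 0 = 11

11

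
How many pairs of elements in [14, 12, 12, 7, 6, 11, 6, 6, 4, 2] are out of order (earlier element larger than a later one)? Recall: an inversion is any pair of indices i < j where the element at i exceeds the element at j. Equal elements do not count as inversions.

Element-by-element contributions:
14 → 12, 12, 7, 6, 11, 6, 6, 4, 2 → 9
12 → 7, 6, 11, 6, 6, 4, 2 → 7
12 → 7, 6, 11, 6, 6, 4, 2 → 7
7 → 6, 6, 6, 4, 2 → 5
6 → 4, 2 → 2
11 → 6, 6, 4, 2 → 4
6 → 4, 2 → 2
6 → 4, 2 → 2
4 → 2 → 1
2 → none → 0
Sum: 9 + 7 + 7 + 5 + 2 + 4 + 2 + 2 + 1 + 0 = 39

39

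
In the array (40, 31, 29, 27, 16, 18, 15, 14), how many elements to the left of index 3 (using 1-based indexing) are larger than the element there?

The element at index 3 is 29.
Elements before it: 40, 31
Those larger than 29: 40, 31

2 such elements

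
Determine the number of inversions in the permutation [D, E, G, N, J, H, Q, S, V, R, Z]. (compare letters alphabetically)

Inversions: 5

For each element, count later entries that are smaller:
D: 0
E: 0
G: 0
N: 2
J: 1
H: 0
Q: 0
S: 1
V: 1
R: 0
Z: 0
Sum: 0 + 0 + 0 + 2 + 1 + 0 + 0 + 1 + 1 + 0 + 0 = 5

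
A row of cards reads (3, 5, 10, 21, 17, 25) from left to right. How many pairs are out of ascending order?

Inversion pairs (indices are 1-based):
(4,5): 21 > 17
That's 1 pair.

There is 1 out-of-order pair.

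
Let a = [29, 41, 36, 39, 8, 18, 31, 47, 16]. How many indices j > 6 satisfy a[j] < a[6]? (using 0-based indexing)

1 such element

The element at index 6 is 31.
Elements after it: 47, 16
Those smaller than 31: 16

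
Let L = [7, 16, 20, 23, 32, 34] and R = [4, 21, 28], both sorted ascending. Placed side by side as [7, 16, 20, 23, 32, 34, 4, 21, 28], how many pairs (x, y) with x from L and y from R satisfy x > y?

11 split inversions

Take each right-half value and tally the left-half values above it:
r = 4: 7, 16, 20, 23, 32, 34 → 6
r = 21: 23, 32, 34 → 3
r = 28: 32, 34 → 2
Cross-inversions: 6 + 3 + 2 = 11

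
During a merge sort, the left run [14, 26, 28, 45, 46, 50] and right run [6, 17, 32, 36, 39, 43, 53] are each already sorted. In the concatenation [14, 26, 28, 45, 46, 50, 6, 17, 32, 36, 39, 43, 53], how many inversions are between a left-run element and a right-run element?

23

For each element r of the right run, count left-run elements greater than r:
r = 6: 14, 26, 28, 45, 46, 50 → 6
r = 17: 26, 28, 45, 46, 50 → 5
r = 32: 45, 46, 50 → 3
r = 36: 45, 46, 50 → 3
r = 39: 45, 46, 50 → 3
r = 43: 45, 46, 50 → 3
r = 53: none → 0
Cross-inversions: 6 + 5 + 3 + 3 + 3 + 3 + 0 = 23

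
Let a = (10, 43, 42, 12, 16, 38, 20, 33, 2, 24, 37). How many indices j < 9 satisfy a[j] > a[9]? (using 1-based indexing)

The element at index 9 is 2.
Elements before it: 10, 43, 42, 12, 16, 38, 20, 33
Those larger than 2: 10, 43, 42, 12, 16, 38, 20, 33

8 such elements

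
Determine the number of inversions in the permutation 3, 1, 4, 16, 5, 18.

2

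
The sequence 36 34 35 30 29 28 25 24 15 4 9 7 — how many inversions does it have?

For each element, count later entries that are smaller:
36 → 34, 35, 30, 29, 28, 25, 24, 15, 4, 9, 7 → 11
34 → 30, 29, 28, 25, 24, 15, 4, 9, 7 → 9
35 → 30, 29, 28, 25, 24, 15, 4, 9, 7 → 9
30 → 29, 28, 25, 24, 15, 4, 9, 7 → 8
29 → 28, 25, 24, 15, 4, 9, 7 → 7
28 → 25, 24, 15, 4, 9, 7 → 6
25 → 24, 15, 4, 9, 7 → 5
24 → 15, 4, 9, 7 → 4
15 → 4, 9, 7 → 3
4 → none → 0
9 → 7 → 1
7 → none → 0
Sum: 11 + 9 + 9 + 8 + 7 + 6 + 5 + 4 + 3 + 0 + 1 + 0 = 63

63 inversions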